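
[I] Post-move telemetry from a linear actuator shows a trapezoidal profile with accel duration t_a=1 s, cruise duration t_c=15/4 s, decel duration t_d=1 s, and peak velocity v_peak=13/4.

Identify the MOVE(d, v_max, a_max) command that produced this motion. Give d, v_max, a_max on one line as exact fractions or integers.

a_max = (13/4)/1 = 13/4
d_a = ½·13/4·1 = 13/8; d_c = 13/4·15/4 = 195/16
d = 2·13/8 + 195/16 = 247/16
t_c = 15/4 > 0 ⇒ limit active, v_max = 13/4

d=247/16 v_max=13/4 a_max=13/4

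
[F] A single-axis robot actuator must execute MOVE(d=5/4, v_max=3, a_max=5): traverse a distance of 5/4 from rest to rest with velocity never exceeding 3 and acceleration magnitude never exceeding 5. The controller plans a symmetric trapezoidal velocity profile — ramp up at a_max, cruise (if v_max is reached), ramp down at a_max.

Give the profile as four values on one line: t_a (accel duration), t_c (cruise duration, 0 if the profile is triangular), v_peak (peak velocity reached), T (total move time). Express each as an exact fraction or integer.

t_a=1/2 t_c=0 v_peak=5/2 T=1

v_max²/a_max = 3²/5 = 9/5
5/4 < 9/5 → triangular
v_peak = √(5/4·5) = √(25/4) = 5/2
t_a = (5/2)/5 = 1/2; t_c = 0
T = 2·1/2 = 1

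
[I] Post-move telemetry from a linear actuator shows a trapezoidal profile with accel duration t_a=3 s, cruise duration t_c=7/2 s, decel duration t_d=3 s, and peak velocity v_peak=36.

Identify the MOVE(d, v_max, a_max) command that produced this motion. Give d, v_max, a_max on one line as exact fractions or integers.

a_max = 36/3 = 12
d_a = ½·36·3 = 54; d_c = 36·7/2 = 126
d = 2·54 + 126 = 234
t_c = 7/2 > 0 ⇒ limit active, v_max = 36

d=234 v_max=36 a_max=12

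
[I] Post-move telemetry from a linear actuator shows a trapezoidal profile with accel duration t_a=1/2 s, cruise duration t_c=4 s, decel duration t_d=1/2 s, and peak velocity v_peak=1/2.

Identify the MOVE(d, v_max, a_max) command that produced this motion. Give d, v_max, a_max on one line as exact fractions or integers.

d=9/4 v_max=1/2 a_max=1

a_max = (1/2)/(1/2) = 1
d_a = ½·1/2·1/2 = 1/8; d_c = 1/2·4 = 2
d = 2·1/8 + 2 = 9/4
t_c = 4 > 0 so v_max = 1/2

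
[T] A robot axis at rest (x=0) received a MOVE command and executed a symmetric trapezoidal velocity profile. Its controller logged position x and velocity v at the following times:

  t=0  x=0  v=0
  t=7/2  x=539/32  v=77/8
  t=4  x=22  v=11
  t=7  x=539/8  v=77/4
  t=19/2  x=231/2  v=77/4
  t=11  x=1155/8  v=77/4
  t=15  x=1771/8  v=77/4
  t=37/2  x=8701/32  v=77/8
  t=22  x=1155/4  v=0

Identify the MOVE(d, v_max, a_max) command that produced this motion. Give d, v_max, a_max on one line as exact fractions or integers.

d=1155/4 v_max=77/4 a_max=11/4

final state: t=22, x=1155/4, v=0 → d = 1155/4
a_max = (77/8−0)/(7/2−0) = 11/4
max v = 77/4 over t∈[7,15] → v_max = 77/4
check: 77/4·(7+8) = 1155/4 ✓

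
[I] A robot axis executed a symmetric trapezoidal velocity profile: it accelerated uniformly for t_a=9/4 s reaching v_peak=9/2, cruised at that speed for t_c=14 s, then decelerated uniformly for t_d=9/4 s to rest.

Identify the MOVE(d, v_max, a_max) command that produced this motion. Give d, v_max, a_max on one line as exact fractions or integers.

d=585/8 v_max=9/2 a_max=2

a_max = (9/2)/(9/4) = 2
d_a = ½·9/2·9/4 = 81/16; d_c = 9/2·14 = 63
d = 2·81/16 + 63 = 585/8
t_c = 14 > 0 so v_max = 9/2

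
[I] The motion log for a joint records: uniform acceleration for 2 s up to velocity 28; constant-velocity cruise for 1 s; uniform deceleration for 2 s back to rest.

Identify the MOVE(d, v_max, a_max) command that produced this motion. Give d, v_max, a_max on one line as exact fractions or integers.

d=84 v_max=28 a_max=14

a_max = 28/2 = 14
d_a = ½·28·2 = 28; d_c = 28·1 = 28
d = 2·28 + 28 = 84
t_c = 1 > 0 ⇒ limit active, v_max = 28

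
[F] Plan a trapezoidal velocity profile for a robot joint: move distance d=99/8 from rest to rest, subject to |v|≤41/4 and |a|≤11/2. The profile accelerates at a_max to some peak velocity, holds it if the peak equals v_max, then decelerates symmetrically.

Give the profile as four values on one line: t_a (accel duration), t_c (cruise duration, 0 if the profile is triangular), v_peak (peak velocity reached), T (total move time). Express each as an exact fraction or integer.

t_a=3/2 t_c=0 v_peak=33/4 T=3

vₘ²/aₘ = (41/4)²/(11/2) = 1681/88
99/8 < 1681/88 so t_c = 0
v_peak = √(99/8·11/2) = √(1089/16) = 33/4
t_a = (33/4)/(11/2) = 3/2; t_c = 0
T = 2·3/2 = 3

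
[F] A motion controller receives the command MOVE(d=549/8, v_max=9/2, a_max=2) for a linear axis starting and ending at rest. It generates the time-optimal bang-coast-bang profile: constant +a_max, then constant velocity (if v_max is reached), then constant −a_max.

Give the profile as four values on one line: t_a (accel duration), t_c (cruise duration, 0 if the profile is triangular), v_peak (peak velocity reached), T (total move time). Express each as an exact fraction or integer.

t_a=9/4 t_c=13 v_peak=9/2 T=35/2

v_max²/a_max = (9/2)²/2 = 81/8
549/8 ≥ 81/8 → trapezoidal
t_a = (9/2)/2 = 9/4; v_peak = 9/2
d_cruise = 549/8 − 81/8 = 117/2; t_c = (117/2)/(9/2) = 13
T = 2·9/4 + 13 = 35/2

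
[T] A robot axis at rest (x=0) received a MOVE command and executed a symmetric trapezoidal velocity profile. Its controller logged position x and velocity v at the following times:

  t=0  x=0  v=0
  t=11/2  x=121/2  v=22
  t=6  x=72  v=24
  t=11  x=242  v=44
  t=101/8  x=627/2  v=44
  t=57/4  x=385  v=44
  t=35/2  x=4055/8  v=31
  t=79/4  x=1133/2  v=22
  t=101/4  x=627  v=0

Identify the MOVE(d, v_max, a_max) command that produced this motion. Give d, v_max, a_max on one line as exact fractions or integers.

final state: t=101/4, x=627, v=0 → d = 627
a_max = (22−0)/(11/2−0) = 4
max v = 44 over t∈[11,57/4] → v_max = 44
check: 44·(11+13/4) = 627 ✓

d=627 v_max=44 a_max=4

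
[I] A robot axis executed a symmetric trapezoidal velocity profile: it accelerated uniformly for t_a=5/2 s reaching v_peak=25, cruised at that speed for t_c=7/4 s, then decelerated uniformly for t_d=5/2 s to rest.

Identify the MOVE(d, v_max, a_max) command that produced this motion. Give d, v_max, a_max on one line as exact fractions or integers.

d=425/4 v_max=25 a_max=10

a_max = 25/(5/2) = 10
d_a = ½·25·5/2 = 125/4; d_c = 25·7/4 = 175/4
d = 2·125/4 + 175/4 = 425/4
t_c = 7/4 > 0 so v_max = 25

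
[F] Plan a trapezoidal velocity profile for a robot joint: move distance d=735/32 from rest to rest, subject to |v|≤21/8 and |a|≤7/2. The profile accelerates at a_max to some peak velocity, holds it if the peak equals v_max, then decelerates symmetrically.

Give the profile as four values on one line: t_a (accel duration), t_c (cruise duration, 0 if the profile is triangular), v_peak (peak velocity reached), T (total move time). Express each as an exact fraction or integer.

t_a=3/4 t_c=8 v_peak=21/8 T=19/2

vₘ²/aₘ = (21/8)²/(7/2) = 63/32
735/32 ≥ 63/32 ⇒ cruise phase
t_a = (21/8)/(7/2) = 3/4; v_peak = 21/8
d_cruise = 735/32 − 63/32 = 21; t_c = 21/(21/8) = 8
T = 2·3/4 + 8 = 19/2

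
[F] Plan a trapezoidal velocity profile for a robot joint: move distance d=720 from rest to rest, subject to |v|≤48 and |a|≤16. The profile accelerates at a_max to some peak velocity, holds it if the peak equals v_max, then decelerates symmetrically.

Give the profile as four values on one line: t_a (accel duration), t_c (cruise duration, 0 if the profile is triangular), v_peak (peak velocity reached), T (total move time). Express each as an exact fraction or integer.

t_a=3 t_c=12 v_peak=48 T=18

v_max²/a_max = 48²/16 = 144
720 ≥ 144 → trapezoidal
t_a = 48/16 = 3; v_peak = 48
d_cruise = 720 − 144 = 576; t_c = 576/48 = 12
T = 2·3 + 12 = 18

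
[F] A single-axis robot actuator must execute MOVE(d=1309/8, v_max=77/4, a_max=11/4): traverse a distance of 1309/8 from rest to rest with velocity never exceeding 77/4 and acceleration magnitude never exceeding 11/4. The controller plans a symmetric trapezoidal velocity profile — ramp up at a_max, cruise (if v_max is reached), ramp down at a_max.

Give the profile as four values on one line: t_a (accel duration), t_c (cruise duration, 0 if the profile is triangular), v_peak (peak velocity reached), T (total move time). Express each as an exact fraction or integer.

v_max²/a_max = (77/4)²/(11/4) = 539/4
1309/8 ≥ 539/4 ⇒ cruise phase
t_a = (77/4)/(11/4) = 7; v_peak = 77/4
d_cruise = 1309/8 − 539/4 = 231/8; t_c = (231/8)/(77/4) = 3/2
T = 2·7 + 3/2 = 31/2

t_a=7 t_c=3/2 v_peak=77/4 T=31/2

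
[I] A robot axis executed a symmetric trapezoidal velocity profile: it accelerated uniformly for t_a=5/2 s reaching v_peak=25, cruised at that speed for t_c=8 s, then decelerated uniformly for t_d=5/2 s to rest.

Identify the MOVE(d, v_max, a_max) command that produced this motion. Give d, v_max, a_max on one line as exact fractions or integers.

a_max = 25/(5/2) = 10
d_a = ½·25·5/2 = 125/4; d_c = 25·8 = 200
d = 2·125/4 + 200 = 525/2
t_c = 8 > 0 → v_max = v_peak = 25

d=525/2 v_max=25 a_max=10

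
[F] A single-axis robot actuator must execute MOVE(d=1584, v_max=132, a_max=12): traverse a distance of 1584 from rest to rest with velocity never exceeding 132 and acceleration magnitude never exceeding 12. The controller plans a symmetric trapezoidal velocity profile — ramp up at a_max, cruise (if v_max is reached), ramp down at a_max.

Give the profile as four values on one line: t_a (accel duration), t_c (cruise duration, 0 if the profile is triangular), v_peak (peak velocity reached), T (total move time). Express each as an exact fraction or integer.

(v_max)²/a_max = 132²/12 = 1452
1584 ≥ 1452 so v_max reached
t_a = 132/12 = 11; v_peak = 132
d_cruise = 1584 − 1452 = 132; t_c = 132/132 = 1
T = 2·11 + 1 = 23

t_a=11 t_c=1 v_peak=132 T=23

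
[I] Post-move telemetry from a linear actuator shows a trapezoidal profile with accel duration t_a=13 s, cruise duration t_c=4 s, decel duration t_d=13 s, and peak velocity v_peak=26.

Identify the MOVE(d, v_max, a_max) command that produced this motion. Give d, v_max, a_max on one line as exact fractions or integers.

a_max = 26/13 = 2
d_a = ½·26·13 = 169; d_c = 26·4 = 104
d = 2·169 + 104 = 442
t_c = 4 > 0 → v_max = v_peak = 26

d=442 v_max=26 a_max=2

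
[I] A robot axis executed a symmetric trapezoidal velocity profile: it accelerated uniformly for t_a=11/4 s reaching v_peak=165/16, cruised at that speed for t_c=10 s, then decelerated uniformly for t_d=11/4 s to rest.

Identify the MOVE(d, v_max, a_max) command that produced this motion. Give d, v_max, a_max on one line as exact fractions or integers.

a_max = (165/16)/(11/4) = 15/4
d_a = ½·165/16·11/4 = 1815/128; d_c = 165/16·10 = 825/8
d = 2·1815/128 + 825/8 = 8415/64
t_c = 10 > 0 ⇒ limit active, v_max = 165/16

d=8415/64 v_max=165/16 a_max=15/4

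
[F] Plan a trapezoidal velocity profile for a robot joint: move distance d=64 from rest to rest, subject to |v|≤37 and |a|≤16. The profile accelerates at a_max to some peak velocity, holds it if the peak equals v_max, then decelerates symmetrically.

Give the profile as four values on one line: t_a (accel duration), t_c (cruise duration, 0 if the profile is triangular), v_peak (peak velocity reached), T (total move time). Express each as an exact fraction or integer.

(v_max)²/a_max = 37²/16 = 1369/16
64 < 1369/16 so t_c = 0
v_peak = √(64·16) = √1024 = 32
t_a = 32/16 = 2; t_c = 0
T = 2·2 = 4

t_a=2 t_c=0 v_peak=32 T=4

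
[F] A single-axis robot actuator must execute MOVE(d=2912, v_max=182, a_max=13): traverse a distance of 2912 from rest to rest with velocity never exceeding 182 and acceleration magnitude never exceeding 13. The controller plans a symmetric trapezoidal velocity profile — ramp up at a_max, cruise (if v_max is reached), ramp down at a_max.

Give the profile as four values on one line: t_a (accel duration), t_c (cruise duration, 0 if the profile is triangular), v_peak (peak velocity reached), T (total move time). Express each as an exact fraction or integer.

t_a=14 t_c=2 v_peak=182 T=30

vₘ²/aₘ = 182²/13 = 2548
2912 ≥ 2548 → trapezoidal
t_a = 182/13 = 14; v_peak = 182
d_cruise = 2912 − 2548 = 364; t_c = 364/182 = 2
T = 2·14 + 2 = 30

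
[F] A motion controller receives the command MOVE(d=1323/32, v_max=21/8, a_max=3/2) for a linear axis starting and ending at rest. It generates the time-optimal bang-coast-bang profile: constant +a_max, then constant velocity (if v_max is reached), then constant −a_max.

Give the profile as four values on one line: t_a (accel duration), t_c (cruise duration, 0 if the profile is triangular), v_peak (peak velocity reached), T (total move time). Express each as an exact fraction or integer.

vₘ²/aₘ = (21/8)²/(3/2) = 147/32
1323/32 ≥ 147/32 ⇒ cruise phase
t_a = (21/8)/(3/2) = 7/4; v_peak = 21/8
d_cruise = 1323/32 − 147/32 = 147/4; t_c = (147/4)/(21/8) = 14
T = 2·7/4 + 14 = 35/2

t_a=7/4 t_c=14 v_peak=21/8 T=35/2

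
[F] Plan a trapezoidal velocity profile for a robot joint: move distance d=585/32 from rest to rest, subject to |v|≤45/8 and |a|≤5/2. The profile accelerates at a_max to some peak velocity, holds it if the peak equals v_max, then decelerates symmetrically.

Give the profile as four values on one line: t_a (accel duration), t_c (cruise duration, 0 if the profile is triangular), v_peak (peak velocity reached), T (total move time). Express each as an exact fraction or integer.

vₘ²/aₘ = (45/8)²/(5/2) = 405/32
585/32 ≥ 405/32 so v_max reached
t_a = (45/8)/(5/2) = 9/4; v_peak = 45/8
d_cruise = 585/32 − 405/32 = 45/8; t_c = (45/8)/(45/8) = 1
T = 2·9/4 + 1 = 11/2

t_a=9/4 t_c=1 v_peak=45/8 T=11/2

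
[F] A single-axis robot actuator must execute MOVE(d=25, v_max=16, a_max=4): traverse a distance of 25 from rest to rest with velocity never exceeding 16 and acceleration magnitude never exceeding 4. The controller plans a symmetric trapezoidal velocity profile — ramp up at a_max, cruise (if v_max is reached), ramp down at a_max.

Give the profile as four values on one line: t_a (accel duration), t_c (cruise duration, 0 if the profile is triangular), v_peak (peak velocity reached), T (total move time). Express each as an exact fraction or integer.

v_max²/a_max = 16²/4 = 64
25 < 64 → triangular
v_peak = √(25·4) = √100 = 10
t_a = 10/4 = 5/2; t_c = 0
T = 2·5/2 = 5

t_a=5/2 t_c=0 v_peak=10 T=5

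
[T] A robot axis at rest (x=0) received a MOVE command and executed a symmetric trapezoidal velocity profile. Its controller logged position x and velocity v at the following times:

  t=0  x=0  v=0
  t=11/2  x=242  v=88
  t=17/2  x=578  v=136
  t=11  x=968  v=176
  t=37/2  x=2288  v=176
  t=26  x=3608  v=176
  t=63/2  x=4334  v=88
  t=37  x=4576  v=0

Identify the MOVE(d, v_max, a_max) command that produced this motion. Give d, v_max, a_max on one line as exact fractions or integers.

d=4576 v_max=176 a_max=16

final state: t=37, x=4576, v=0 → d = 4576
a_max = (88−0)/(11/2−0) = 16
max v = 176 over t∈[11,26] → v_max = 176
check: 176·(11+15) = 4576 ✓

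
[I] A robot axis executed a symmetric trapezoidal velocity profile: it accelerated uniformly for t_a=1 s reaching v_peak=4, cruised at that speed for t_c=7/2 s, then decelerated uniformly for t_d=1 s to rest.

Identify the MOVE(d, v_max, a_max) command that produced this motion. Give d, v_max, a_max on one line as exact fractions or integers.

d=18 v_max=4 a_max=4

a_max = 4/1 = 4
d_a = ½·4·1 = 2; d_c = 4·7/2 = 14
d = 2·2 + 14 = 18
t_c = 7/2 > 0 so v_max = 4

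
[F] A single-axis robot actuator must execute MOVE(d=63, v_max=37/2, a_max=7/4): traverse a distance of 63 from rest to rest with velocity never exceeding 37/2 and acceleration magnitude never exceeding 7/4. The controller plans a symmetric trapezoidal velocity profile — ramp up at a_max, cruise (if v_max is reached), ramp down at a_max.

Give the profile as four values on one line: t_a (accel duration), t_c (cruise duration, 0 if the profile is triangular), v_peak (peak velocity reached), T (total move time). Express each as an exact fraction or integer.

t_a=6 t_c=0 v_peak=21/2 T=12

(v_max)²/a_max = (37/2)²/(7/4) = 1369/7
63 < 1369/7 ⇒ no cruise
v_peak = √(63·7/4) = √(441/4) = 21/2
t_a = (21/2)/(7/4) = 6; t_c = 0
T = 2·6 = 12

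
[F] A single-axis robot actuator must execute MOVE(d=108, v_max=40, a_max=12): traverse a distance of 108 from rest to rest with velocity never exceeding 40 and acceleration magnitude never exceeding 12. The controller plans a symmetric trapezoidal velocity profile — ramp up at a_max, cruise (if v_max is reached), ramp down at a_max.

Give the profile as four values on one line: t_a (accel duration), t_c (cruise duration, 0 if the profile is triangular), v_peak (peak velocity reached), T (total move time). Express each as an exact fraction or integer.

(v_max)²/a_max = 40²/12 = 400/3
108 < 400/3 ⇒ no cruise
v_peak = √(108·12) = √1296 = 36
t_a = 36/12 = 3; t_c = 0
T = 2·3 = 6

t_a=3 t_c=0 v_peak=36 T=6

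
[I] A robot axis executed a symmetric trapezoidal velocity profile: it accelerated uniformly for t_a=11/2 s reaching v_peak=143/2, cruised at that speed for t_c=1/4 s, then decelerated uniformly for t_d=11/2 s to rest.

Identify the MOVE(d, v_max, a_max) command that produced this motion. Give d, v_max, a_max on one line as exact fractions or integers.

a_max = (143/2)/(11/2) = 13
d_a = ½·143/2·11/2 = 1573/8; d_c = 143/2·1/4 = 143/8
d = 2·1573/8 + 143/8 = 3289/8
t_c = 1/4 > 0 → v_max = v_peak = 143/2

d=3289/8 v_max=143/2 a_max=13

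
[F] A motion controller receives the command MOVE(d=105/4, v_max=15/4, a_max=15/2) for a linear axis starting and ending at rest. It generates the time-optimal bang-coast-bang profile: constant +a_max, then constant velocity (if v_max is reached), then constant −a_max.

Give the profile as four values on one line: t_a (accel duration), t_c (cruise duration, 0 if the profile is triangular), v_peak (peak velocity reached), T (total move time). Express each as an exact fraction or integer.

t_a=1/2 t_c=13/2 v_peak=15/4 T=15/2

(v_max)²/a_max = (15/4)²/(15/2) = 15/8
105/4 ≥ 15/8 ⇒ cruise phase
t_a = (15/4)/(15/2) = 1/2; v_peak = 15/4
d_cruise = 105/4 − 15/8 = 195/8; t_c = (195/8)/(15/4) = 13/2
T = 2·1/2 + 13/2 = 15/2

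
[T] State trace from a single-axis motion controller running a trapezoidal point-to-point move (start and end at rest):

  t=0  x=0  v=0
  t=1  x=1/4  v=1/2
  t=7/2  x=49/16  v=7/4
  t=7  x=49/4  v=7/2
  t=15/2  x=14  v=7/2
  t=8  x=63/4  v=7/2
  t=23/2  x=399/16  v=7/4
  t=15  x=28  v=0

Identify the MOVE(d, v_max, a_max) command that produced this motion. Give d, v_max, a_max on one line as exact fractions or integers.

d=28 v_max=7/2 a_max=1/2

final state: t=15, x=28, v=0 → d = 28
a_max = (1/2−0)/(1−0) = 1/2
max v = 7/2 over t∈[7,8] → v_max = 7/2
check: 7/2·(7+1) = 28 ✓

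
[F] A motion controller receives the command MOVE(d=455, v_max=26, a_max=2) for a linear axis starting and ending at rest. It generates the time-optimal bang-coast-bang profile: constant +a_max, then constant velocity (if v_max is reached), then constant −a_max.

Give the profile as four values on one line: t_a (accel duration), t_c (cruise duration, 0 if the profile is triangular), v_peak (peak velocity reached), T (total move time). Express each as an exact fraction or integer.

t_a=13 t_c=9/2 v_peak=26 T=61/2

(v_max)²/a_max = 26²/2 = 338
455 ≥ 338 → trapezoidal
t_a = 26/2 = 13; v_peak = 26
d_cruise = 455 − 338 = 117; t_c = 117/26 = 9/2
T = 2·13 + 9/2 = 61/2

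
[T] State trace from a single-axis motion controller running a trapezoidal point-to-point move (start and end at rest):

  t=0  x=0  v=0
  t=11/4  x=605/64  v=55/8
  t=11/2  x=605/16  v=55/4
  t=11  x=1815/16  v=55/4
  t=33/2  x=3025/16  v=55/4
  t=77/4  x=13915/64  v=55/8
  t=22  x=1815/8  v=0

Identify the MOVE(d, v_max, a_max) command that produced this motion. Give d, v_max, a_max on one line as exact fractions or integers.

final state: t=22, x=1815/8, v=0 → d = 1815/8
a_max = (55/8−0)/(11/4−0) = 5/2
max v = 55/4 over t∈[11/2,33/2] → v_max = 55/4
check: 55/4·(11/2+11) = 1815/8 ✓

d=1815/8 v_max=55/4 a_max=5/2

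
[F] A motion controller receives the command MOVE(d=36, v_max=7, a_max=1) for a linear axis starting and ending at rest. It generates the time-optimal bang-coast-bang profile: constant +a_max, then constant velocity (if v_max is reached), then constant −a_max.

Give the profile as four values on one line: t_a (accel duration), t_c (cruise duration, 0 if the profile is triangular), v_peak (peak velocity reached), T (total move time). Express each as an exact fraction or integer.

(v_max)²/a_max = 7²/1 = 49
36 < 49 ⇒ no cruise
v_peak = √(36·1) = √36 = 6
t_a = 6/1 = 6; t_c = 0
T = 2·6 = 12

t_a=6 t_c=0 v_peak=6 T=12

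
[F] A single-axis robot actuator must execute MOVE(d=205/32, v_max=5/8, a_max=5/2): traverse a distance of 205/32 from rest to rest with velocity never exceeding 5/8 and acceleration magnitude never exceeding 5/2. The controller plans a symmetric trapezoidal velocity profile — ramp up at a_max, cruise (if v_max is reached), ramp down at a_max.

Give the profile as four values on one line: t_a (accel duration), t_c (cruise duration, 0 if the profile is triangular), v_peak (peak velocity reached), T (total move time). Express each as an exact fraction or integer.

t_a=1/4 t_c=10 v_peak=5/8 T=21/2

vₘ²/aₘ = (5/8)²/(5/2) = 5/32
205/32 ≥ 5/32 → trapezoidal
t_a = (5/8)/(5/2) = 1/4; v_peak = 5/8
d_cruise = 205/32 − 5/32 = 25/4; t_c = (25/4)/(5/8) = 10
T = 2·1/4 + 10 = 21/2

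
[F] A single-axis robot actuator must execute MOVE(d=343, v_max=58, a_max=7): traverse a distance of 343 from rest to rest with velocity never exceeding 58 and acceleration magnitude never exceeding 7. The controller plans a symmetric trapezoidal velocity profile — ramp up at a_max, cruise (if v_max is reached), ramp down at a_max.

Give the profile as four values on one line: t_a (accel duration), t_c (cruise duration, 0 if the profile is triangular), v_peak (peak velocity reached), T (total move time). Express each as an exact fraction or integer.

t_a=7 t_c=0 v_peak=49 T=14

vₘ²/aₘ = 58²/7 = 3364/7
343 < 3364/7 ⇒ no cruise
v_peak = √(343·7) = √2401 = 49
t_a = 49/7 = 7; t_c = 0
T = 2·7 = 14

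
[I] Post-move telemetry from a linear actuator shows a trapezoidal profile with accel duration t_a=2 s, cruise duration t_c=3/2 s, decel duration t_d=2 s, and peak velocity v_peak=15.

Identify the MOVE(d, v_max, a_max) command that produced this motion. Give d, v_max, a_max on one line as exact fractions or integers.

d=105/2 v_max=15 a_max=15/2

a_max = 15/2
d_a = ½·15·2 = 15; d_c = 15·3/2 = 45/2
d = 2·15 + 45/2 = 105/2
t_c = 3/2 > 0 → v_max = v_peak = 15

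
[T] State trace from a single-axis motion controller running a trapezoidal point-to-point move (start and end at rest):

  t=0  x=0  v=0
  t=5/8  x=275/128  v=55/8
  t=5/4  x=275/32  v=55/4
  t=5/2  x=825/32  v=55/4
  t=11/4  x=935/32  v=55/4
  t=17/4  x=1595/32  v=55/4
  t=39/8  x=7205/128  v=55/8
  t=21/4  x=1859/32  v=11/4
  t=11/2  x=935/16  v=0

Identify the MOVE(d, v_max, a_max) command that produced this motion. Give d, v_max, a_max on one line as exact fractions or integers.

final state: t=11/2, x=935/16, v=0 → d = 935/16
a_max = (55/8−0)/(5/8−0) = 11
max v = 55/4 over t∈[5/4,17/4] → v_max = 55/4
check: 55/4·(5/4+3) = 935/16 ✓

d=935/16 v_max=55/4 a_max=11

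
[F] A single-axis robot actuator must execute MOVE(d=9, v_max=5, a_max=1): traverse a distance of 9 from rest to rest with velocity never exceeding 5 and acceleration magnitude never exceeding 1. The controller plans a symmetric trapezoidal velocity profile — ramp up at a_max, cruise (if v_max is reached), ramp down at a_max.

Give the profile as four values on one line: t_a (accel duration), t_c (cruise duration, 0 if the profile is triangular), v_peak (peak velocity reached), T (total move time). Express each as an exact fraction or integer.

t_a=3 t_c=0 v_peak=3 T=6

v_max²/a_max = 5²/1 = 25
9 < 25 so t_c = 0
v_peak = √(9·1) = √9 = 3
t_a = 3/1 = 3; t_c = 0
T = 2·3 = 6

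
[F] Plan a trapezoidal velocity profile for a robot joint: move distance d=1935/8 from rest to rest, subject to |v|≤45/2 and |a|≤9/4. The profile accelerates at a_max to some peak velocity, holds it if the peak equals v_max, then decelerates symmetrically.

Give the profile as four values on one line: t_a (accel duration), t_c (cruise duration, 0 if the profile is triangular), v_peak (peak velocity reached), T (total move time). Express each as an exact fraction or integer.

(v_max)²/a_max = (45/2)²/(9/4) = 225
1935/8 ≥ 225 → trapezoidal
t_a = (45/2)/(9/4) = 10; v_peak = 45/2
d_cruise = 1935/8 − 225 = 135/8; t_c = (135/8)/(45/2) = 3/4
T = 2·10 + 3/4 = 83/4

t_a=10 t_c=3/4 v_peak=45/2 T=83/4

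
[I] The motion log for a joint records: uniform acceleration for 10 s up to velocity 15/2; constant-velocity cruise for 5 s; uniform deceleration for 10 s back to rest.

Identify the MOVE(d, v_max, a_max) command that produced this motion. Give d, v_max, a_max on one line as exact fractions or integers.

a_max = (15/2)/10 = 3/4
d_a = ½·15/2·10 = 75/2; d_c = 15/2·5 = 75/2
d = 2·75/2 + 75/2 = 225/2
t_c = 5 > 0 ⇒ limit active, v_max = 15/2

d=225/2 v_max=15/2 a_max=3/4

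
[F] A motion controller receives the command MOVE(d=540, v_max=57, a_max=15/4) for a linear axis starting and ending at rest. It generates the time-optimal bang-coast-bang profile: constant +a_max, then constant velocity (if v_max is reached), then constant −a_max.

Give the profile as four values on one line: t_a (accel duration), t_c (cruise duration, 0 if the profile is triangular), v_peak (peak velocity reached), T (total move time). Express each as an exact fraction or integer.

t_a=12 t_c=0 v_peak=45 T=24

vₘ²/aₘ = 57²/(15/4) = 4332/5
540 < 4332/5 so t_c = 0
v_peak = √(540·15/4) = √2025 = 45
t_a = 45/(15/4) = 12; t_c = 0
T = 2·12 = 24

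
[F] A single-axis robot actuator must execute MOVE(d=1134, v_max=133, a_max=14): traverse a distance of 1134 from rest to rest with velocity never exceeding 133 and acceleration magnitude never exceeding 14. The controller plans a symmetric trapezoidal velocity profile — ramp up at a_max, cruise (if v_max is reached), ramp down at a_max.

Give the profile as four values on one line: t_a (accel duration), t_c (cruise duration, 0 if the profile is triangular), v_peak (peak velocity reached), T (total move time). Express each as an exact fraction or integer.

t_a=9 t_c=0 v_peak=126 T=18

(v_max)²/a_max = 133²/14 = 2527/2
1134 < 2527/2 → triangular
v_peak = √(1134·14) = √15876 = 126
t_a = 126/14 = 9; t_c = 0
T = 2·9 = 18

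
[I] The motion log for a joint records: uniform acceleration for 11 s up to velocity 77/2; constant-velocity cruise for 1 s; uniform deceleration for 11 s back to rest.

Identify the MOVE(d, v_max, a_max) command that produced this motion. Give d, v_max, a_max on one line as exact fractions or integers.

d=462 v_max=77/2 a_max=7/2

a_max = (77/2)/11 = 7/2
d_a = ½·77/2·11 = 847/4; d_c = 77/2·1 = 77/2
d = 2·847/4 + 77/2 = 462
t_c = 1 > 0 ⇒ limit active, v_max = 77/2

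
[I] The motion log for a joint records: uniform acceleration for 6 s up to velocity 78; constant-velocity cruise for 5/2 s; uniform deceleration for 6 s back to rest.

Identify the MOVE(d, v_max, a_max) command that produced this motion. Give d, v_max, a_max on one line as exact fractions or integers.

a_max = 78/6 = 13
d_a = ½·78·6 = 234; d_c = 78·5/2 = 195
d = 2·234 + 195 = 663
t_c = 5/2 > 0 ⇒ limit active, v_max = 78

d=663 v_max=78 a_max=13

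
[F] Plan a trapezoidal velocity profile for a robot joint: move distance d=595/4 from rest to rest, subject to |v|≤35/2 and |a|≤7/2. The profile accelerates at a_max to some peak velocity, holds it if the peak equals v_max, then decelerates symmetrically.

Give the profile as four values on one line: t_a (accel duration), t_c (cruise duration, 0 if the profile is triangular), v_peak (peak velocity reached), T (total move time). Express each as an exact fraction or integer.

t_a=5 t_c=7/2 v_peak=35/2 T=27/2

vₘ²/aₘ = (35/2)²/(7/2) = 175/2
595/4 ≥ 175/2 ⇒ cruise phase
t_a = (35/2)/(7/2) = 5; v_peak = 35/2
d_cruise = 595/4 − 175/2 = 245/4; t_c = (245/4)/(35/2) = 7/2
T = 2·5 + 7/2 = 27/2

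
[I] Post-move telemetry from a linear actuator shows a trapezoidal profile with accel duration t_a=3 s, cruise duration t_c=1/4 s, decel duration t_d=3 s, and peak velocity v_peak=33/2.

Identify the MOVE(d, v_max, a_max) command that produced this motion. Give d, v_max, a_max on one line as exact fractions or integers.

a_max = (33/2)/3 = 11/2
d_a = ½·33/2·3 = 99/4; d_c = 33/2·1/4 = 33/8
d = 2·99/4 + 33/8 = 429/8
t_c = 1/4 > 0 → v_max = v_peak = 33/2

d=429/8 v_max=33/2 a_max=11/2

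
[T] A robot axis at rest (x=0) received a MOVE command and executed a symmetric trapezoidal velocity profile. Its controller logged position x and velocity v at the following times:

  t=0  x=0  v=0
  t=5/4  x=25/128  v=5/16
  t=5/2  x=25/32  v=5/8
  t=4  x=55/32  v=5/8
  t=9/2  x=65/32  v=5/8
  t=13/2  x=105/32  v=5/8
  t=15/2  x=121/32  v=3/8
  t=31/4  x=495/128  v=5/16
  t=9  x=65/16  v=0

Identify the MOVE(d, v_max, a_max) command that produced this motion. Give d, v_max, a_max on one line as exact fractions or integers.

final state: t=9, x=65/16, v=0 → d = 65/16
a_max = (5/16−0)/(5/4−0) = 1/4
max v = 5/8 over t∈[5/2,13/2] → v_max = 5/8
check: 5/8·(5/2+4) = 65/16 ✓

d=65/16 v_max=5/8 a_max=1/4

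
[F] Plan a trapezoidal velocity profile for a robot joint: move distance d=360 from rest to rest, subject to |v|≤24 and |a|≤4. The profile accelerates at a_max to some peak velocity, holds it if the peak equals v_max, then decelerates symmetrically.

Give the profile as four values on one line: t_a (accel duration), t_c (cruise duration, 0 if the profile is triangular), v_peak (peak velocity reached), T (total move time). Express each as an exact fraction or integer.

(v_max)²/a_max = 24²/4 = 144
360 ≥ 144 → trapezoidal
t_a = 24/4 = 6; v_peak = 24
d_cruise = 360 − 144 = 216; t_c = 216/24 = 9
T = 2·6 + 9 = 21

t_a=6 t_c=9 v_peak=24 T=21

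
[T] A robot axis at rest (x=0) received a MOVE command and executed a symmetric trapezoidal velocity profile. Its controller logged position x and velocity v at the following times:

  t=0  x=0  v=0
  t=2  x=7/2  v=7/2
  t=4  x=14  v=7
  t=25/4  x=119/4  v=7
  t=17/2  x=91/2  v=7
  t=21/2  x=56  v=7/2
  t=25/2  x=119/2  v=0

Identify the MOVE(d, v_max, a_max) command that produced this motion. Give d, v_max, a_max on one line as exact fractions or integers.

d=119/2 v_max=7 a_max=7/4

final state: t=25/2, x=119/2, v=0 → d = 119/2
a_max = (7/2−0)/(2−0) = 7/4
max v = 7 over t∈[4,17/2] → v_max = 7
check: 7·(4+9/2) = 119/2 ✓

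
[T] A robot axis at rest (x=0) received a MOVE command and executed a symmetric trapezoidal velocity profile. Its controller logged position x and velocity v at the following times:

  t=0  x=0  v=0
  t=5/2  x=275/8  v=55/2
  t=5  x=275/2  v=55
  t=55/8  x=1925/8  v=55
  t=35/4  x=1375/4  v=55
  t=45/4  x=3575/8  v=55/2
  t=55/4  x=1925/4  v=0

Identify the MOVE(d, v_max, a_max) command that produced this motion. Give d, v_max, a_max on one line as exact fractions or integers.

d=1925/4 v_max=55 a_max=11

final state: t=55/4, x=1925/4, v=0 → d = 1925/4
a_max = (55/2−0)/(5/2−0) = 11
max v = 55 over t∈[5,35/4] → v_max = 55
check: 55·(5+15/4) = 1925/4 ✓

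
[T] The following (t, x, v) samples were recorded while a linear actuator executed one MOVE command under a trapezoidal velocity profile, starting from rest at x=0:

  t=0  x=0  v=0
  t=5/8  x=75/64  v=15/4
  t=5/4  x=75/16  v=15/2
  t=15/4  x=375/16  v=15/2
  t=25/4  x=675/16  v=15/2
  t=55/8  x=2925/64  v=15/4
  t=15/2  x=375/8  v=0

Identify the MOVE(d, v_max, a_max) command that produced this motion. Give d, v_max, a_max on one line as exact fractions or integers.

final state: t=15/2, x=375/8, v=0 → d = 375/8
a_max = (15/4−0)/(5/8−0) = 6
max v = 15/2 over t∈[5/4,25/4] → v_max = 15/2
check: 15/2·(5/4+5) = 375/8 ✓

d=375/8 v_max=15/2 a_max=6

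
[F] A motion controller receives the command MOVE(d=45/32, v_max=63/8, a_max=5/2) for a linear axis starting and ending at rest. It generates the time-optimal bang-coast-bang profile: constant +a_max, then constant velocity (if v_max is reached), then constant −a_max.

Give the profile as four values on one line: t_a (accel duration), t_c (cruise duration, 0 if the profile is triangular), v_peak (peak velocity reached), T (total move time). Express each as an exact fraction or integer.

t_a=3/4 t_c=0 v_peak=15/8 T=3/2

(v_max)²/a_max = (63/8)²/(5/2) = 3969/160
45/32 < 3969/160 → triangular
v_peak = √(45/32·5/2) = √(225/64) = 15/8
t_a = (15/8)/(5/2) = 3/4; t_c = 0
T = 2·3/4 = 3/2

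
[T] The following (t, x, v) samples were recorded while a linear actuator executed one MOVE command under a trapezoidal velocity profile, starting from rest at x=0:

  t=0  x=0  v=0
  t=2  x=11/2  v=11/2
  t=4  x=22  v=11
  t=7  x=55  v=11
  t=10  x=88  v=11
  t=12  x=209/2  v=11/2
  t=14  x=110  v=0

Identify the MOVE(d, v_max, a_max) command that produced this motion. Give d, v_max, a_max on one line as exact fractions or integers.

d=110 v_max=11 a_max=11/4

final state: t=14, x=110, v=0 → d = 110
a_max = (11/2−0)/(2−0) = 11/4
max v = 11 over t∈[4,10] → v_max = 11
check: 11·(4+6) = 110 ✓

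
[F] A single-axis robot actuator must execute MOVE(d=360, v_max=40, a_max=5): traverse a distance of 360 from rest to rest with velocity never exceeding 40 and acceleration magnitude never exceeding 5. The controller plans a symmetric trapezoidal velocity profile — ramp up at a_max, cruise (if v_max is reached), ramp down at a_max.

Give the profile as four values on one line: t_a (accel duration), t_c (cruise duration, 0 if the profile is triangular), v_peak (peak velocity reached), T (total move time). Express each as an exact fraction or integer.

(v_max)²/a_max = 40²/5 = 320
360 ≥ 320 → trapezoidal
t_a = 40/5 = 8; v_peak = 40
d_cruise = 360 − 320 = 40; t_c = 40/40 = 1
T = 2·8 + 1 = 17

t_a=8 t_c=1 v_peak=40 T=17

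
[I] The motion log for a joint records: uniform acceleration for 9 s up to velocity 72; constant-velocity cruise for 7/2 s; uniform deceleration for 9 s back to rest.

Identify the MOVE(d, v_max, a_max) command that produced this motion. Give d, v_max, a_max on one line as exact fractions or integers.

d=900 v_max=72 a_max=8

a_max = 72/9 = 8
d_a = ½·72·9 = 324; d_c = 72·7/2 = 252
d = 2·324 + 252 = 900
t_c = 7/2 > 0 so v_max = 72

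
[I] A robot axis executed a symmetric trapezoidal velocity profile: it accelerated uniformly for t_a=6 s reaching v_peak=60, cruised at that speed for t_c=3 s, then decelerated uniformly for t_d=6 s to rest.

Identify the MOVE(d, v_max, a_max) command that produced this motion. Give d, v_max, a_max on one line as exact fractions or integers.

d=540 v_max=60 a_max=10

a_max = 60/6 = 10
d_a = ½·60·6 = 180; d_c = 60·3 = 180
d = 2·180 + 180 = 540
t_c = 3 > 0 → v_max = v_peak = 60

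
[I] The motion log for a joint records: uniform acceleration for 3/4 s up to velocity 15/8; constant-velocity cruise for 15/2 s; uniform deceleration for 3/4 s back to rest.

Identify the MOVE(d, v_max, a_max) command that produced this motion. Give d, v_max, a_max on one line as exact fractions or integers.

a_max = (15/8)/(3/4) = 5/2
d_a = ½·15/8·3/4 = 45/64; d_c = 15/8·15/2 = 225/16
d = 2·45/64 + 225/16 = 495/32
t_c = 15/2 > 0 → v_max = v_peak = 15/8

d=495/32 v_max=15/8 a_max=5/2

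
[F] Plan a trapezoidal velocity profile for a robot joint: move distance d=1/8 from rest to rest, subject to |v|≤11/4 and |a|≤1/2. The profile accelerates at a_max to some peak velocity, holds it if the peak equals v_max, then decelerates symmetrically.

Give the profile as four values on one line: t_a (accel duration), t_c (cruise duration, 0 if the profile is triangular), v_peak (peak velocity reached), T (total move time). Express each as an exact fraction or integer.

t_a=1/2 t_c=0 v_peak=1/4 T=1

v_max²/a_max = (11/4)²/(1/2) = 121/8
1/8 < 121/8 ⇒ no cruise
v_peak = √(1/8·1/2) = √(1/16) = 1/4
t_a = (1/4)/(1/2) = 1/2; t_c = 0
T = 2·1/2 = 1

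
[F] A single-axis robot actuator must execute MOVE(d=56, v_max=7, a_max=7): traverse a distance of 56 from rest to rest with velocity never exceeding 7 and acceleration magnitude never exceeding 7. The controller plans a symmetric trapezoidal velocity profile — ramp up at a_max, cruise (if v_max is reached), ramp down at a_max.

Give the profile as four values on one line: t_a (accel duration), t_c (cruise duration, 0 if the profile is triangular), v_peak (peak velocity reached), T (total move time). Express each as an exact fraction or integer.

t_a=1 t_c=7 v_peak=7 T=9

vₘ²/aₘ = 7²/7 = 7
56 ≥ 7 → trapezoidal
t_a = 7/7 = 1; v_peak = 7
d_cruise = 56 − 7 = 49; t_c = 49/7 = 7
T = 2·1 + 7 = 9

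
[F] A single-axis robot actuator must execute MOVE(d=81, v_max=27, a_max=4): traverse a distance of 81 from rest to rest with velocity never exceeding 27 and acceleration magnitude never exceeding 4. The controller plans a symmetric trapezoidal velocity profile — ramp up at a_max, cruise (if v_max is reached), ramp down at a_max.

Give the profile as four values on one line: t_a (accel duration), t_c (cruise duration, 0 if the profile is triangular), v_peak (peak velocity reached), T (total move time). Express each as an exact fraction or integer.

t_a=9/2 t_c=0 v_peak=18 T=9

vₘ²/aₘ = 27²/4 = 729/4
81 < 729/4 so t_c = 0
v_peak = √(81·4) = √324 = 18
t_a = 18/4 = 9/2; t_c = 0
T = 2·9/2 = 9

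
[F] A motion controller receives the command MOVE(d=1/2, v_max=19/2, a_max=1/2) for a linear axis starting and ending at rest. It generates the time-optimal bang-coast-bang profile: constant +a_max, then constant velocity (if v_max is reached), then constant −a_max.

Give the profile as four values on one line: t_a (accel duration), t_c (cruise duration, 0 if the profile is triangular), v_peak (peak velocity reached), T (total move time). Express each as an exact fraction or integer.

t_a=1 t_c=0 v_peak=1/2 T=2

v_max²/a_max = (19/2)²/(1/2) = 361/2
1/2 < 361/2 ⇒ no cruise
v_peak = √(1/2·1/2) = √(1/4) = 1/2
t_a = (1/2)/(1/2) = 1; t_c = 0
T = 2·1 = 2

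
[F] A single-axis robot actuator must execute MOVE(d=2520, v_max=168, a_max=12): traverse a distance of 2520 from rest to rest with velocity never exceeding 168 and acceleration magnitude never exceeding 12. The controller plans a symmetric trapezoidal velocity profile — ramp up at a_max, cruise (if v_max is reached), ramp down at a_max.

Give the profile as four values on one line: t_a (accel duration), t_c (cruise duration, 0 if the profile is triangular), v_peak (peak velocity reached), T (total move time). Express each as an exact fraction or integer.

t_a=14 t_c=1 v_peak=168 T=29

vₘ²/aₘ = 168²/12 = 2352
2520 ≥ 2352 → trapezoidal
t_a = 168/12 = 14; v_peak = 168
d_cruise = 2520 − 2352 = 168; t_c = 168/168 = 1
T = 2·14 + 1 = 29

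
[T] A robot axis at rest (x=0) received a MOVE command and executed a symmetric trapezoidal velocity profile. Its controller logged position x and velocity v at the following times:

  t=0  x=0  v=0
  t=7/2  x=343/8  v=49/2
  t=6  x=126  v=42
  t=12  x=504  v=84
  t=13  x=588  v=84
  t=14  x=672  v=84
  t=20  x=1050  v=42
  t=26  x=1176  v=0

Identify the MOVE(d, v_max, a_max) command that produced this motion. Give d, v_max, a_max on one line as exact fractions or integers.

d=1176 v_max=84 a_max=7

final state: t=26, x=1176, v=0 → d = 1176
a_max = (49/2−0)/(7/2−0) = 7
max v = 84 over t∈[12,14] → v_max = 84
check: 84·(12+2) = 1176 ✓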